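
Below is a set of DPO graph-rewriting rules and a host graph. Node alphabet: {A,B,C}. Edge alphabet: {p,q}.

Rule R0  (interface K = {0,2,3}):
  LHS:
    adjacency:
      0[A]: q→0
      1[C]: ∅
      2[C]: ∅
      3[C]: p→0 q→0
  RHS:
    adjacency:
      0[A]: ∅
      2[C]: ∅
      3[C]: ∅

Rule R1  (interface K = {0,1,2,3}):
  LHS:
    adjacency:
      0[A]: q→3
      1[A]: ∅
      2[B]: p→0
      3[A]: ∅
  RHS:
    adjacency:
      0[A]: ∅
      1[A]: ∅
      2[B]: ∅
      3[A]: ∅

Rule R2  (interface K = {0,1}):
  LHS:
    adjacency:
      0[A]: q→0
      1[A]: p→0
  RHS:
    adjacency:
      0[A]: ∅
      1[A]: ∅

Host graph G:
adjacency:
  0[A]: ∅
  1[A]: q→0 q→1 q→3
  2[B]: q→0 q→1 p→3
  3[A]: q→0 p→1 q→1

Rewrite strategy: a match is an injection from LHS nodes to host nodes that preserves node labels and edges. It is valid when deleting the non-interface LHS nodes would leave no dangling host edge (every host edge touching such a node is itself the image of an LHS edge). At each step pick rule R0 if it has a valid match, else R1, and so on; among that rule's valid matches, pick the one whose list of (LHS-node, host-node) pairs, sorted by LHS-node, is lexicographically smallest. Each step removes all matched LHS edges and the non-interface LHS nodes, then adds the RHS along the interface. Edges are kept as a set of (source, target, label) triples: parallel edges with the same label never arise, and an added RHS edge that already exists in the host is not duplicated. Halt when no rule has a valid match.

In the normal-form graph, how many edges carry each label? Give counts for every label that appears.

Answer: q:5

Derivation:
start.  V:4 E:9  edges: 1-q->0 1-q->1 1-q->3 2-q->0 2-q->1 2-p->3 3-q->0 3-p->1 3-q->1
1. fire R1 via {0↦3, 1↦0, 2↦2, 3↦1}  →  V:4 E:7  edges: 1-q->0 1-q->1 1-q->3 2-q->0 2-q->1 3-q->0 3-p->1
2. fire R2 via {0↦1, 1↦3}  →  V:4 E:5  edges: 1-q->0 1-q->3 2-q->0 2-q->1 3-q->0
final graph: no rule applies after step 2
NF edges: [(1, 0, 'q'), (1, 3, 'q'), (2, 0, 'q'), (2, 1, 'q'), (3, 0, 'q')]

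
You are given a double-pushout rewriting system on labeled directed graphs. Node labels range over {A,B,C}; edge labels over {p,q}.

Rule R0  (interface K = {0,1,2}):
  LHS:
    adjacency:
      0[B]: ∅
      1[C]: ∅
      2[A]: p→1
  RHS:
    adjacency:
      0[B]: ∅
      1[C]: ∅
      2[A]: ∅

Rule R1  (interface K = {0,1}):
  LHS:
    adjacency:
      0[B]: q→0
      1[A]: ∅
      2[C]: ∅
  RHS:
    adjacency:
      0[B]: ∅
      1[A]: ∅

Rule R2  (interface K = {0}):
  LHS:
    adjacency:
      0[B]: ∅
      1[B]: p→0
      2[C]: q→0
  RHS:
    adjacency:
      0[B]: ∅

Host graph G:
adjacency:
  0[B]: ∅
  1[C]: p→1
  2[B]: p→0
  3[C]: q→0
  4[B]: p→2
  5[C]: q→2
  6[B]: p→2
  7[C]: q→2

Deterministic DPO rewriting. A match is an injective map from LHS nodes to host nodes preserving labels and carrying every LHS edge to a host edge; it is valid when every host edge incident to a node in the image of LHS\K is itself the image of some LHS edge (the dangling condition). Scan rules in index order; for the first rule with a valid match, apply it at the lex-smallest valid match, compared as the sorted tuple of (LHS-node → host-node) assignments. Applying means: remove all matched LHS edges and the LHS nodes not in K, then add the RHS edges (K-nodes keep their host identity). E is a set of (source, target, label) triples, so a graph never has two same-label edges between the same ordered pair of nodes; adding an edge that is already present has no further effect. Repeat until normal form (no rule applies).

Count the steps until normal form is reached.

Answer: 3

Steps:
start.  V:8 E:7  edges: 1-p->1 2-p->0 3-q->0 4-p->2 5-q->2 6-p->2 7-q->2
1. fire R2 via {0↦2, 1↦4, 2↦5}  →  V:6 E:5  edges: 1-p->1 2-p->0 3-q->0 6-p->2 7-q->2
2. fire R2 via {0↦2, 1↦6, 2↦7}  →  V:4 E:3  edges: 1-p->1 2-p->0 3-q->0
3. fire R2 via {0↦0, 1↦2, 2↦3}  →  V:2 E:1  edges: 1-p->1
normal form: no rule applies after step 3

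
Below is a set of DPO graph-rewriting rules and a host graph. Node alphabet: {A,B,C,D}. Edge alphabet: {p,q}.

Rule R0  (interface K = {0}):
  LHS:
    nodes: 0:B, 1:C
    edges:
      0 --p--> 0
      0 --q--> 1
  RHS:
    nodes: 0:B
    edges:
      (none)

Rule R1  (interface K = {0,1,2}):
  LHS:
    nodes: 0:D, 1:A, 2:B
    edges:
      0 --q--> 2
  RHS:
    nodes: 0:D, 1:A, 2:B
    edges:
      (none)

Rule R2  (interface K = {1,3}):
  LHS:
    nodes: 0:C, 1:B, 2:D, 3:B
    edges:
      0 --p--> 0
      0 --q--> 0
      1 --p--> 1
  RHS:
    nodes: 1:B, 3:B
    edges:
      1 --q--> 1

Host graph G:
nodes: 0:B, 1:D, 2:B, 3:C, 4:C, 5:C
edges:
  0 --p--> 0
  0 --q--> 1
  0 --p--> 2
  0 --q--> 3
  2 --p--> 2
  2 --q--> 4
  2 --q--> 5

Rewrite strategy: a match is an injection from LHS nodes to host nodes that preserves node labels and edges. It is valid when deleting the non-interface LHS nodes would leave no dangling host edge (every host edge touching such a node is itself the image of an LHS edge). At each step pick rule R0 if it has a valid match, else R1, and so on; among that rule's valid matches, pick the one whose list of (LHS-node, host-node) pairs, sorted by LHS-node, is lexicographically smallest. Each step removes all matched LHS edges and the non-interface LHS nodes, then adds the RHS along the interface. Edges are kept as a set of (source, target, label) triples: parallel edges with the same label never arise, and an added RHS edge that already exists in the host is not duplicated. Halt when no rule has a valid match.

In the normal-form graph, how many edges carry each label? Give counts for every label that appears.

Answer: p:1 q:2

Derivation:
initial: |V|=6 |E|=7  E = 0-p->0 0-q->1 0-p->2 0-q->3 2-p->2 2-q->4 2-q->5
step 1: apply R0 at {0↦0, 1↦3}  → |V|=5 |E|=5  E = 0-q->1 0-p->2 2-p->2 2-q->4 2-q->5
step 2: apply R0 at {0↦2, 1↦4}  → |V|=4 |E|=3  E = 0-q->1 0-p->2 2-q->5
halt: no rule applies after step 2
NF edges: [(0, 1, 'q'), (0, 2, 'p'), (2, 5, 'q')]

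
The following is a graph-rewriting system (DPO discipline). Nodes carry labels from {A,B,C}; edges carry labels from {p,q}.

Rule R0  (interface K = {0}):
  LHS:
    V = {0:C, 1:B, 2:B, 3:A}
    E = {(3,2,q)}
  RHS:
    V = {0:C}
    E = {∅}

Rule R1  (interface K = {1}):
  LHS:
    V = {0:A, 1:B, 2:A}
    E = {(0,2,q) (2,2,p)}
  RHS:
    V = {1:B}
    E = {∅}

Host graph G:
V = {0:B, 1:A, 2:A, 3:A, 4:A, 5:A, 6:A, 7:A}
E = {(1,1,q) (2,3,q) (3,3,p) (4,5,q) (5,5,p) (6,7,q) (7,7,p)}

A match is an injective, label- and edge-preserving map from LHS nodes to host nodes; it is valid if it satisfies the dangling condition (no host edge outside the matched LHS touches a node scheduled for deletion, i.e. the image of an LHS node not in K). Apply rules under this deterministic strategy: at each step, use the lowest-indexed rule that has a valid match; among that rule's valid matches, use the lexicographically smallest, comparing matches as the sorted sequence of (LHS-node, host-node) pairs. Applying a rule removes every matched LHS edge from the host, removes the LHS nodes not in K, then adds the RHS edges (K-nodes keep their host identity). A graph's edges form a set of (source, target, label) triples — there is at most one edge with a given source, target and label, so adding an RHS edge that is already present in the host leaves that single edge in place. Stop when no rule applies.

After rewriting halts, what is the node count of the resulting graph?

Answer: 2

Steps:
start.  V:8 E:7  edges: 1-q->1 2-q->3 3-p->3 4-q->5 5-p->5 6-q->7 7-p->7
1. fire R1 via {0↦2, 1↦0, 2↦3}  →  V:6 E:5  edges: 1-q->1 4-q->5 5-p->5 6-q->7 7-p->7
2. fire R1 via {0↦4, 1↦0, 2↦5}  →  V:4 E:3  edges: 1-q->1 6-q->7 7-p->7
3. fire R1 via {0↦6, 1↦0, 2↦7}  →  V:2 E:1  edges: 1-q->1
final graph: no rule applies after step 3
NF nodes: {0:B, 1:A}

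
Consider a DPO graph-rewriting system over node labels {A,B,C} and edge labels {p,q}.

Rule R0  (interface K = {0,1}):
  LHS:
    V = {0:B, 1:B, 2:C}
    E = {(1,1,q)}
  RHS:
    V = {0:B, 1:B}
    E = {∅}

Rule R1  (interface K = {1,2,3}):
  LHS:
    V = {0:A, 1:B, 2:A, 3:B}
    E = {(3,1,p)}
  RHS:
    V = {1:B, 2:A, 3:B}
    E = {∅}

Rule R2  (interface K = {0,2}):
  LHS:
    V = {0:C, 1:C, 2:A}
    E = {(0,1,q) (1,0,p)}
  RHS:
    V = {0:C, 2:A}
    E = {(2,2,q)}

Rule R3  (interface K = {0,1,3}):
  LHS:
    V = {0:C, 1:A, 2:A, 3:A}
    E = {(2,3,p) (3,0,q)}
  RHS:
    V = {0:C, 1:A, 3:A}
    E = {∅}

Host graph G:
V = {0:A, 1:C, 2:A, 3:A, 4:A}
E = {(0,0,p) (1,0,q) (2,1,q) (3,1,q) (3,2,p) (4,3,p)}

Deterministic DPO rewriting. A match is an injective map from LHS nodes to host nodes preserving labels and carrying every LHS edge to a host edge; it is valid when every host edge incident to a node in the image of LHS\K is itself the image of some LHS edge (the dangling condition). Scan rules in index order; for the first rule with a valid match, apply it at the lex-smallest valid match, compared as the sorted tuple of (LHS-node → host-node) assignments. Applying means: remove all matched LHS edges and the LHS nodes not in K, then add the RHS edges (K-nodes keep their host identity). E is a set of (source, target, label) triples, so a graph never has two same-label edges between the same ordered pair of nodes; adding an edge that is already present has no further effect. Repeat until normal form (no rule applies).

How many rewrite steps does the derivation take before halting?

[0] host  ⇒  5 nodes, 6 edges  {0-p->0 1-q->0 2-q->1 3-q->1 3-p->2 4-p->3}
[1] R3 @ {0↦1, 1↦0, 2↦4, 3↦3}  ⇒  4 nodes, 4 edges  {0-p->0 1-q->0 2-q->1 3-p->2}
[2] R3 @ {0↦1, 1↦0, 2↦3, 3↦2}  ⇒  3 nodes, 2 edges  {0-p->0 1-q->0}
normal form: no rule applies after step 2

Answer: 2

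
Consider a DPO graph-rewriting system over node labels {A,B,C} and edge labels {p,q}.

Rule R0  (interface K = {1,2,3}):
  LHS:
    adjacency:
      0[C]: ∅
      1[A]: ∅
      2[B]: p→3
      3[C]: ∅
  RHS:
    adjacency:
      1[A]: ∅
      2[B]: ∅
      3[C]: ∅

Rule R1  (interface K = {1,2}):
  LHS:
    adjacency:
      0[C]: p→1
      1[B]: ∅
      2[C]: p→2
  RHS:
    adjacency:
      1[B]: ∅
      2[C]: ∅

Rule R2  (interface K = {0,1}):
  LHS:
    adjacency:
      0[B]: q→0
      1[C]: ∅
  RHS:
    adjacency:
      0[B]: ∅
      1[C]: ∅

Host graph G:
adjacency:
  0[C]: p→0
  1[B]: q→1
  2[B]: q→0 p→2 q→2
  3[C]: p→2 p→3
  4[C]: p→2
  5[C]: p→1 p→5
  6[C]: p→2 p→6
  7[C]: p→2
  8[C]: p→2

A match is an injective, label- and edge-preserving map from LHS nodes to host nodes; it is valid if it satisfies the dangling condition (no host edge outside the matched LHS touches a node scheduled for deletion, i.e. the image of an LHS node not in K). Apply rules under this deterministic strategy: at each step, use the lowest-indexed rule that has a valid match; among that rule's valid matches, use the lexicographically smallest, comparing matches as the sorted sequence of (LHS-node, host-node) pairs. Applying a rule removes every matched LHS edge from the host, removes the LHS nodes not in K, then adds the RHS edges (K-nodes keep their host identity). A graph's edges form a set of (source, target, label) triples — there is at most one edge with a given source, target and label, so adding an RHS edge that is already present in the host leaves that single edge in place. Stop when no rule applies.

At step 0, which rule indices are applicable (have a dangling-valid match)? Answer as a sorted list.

R0: no valid match — LHS pattern not found
R1: 12 valid matches — {0↦4, 1↦2, 2↦0}, {0↦4, 1↦2, 2↦3}, {0↦4, 1↦2, 2↦5} (+9 more)
R2: 14 valid matches — {0↦1, 1↦0}, {0↦1, 1↦3}, {0↦1, 1↦4} (+11 more)

Answer: [R1,R2]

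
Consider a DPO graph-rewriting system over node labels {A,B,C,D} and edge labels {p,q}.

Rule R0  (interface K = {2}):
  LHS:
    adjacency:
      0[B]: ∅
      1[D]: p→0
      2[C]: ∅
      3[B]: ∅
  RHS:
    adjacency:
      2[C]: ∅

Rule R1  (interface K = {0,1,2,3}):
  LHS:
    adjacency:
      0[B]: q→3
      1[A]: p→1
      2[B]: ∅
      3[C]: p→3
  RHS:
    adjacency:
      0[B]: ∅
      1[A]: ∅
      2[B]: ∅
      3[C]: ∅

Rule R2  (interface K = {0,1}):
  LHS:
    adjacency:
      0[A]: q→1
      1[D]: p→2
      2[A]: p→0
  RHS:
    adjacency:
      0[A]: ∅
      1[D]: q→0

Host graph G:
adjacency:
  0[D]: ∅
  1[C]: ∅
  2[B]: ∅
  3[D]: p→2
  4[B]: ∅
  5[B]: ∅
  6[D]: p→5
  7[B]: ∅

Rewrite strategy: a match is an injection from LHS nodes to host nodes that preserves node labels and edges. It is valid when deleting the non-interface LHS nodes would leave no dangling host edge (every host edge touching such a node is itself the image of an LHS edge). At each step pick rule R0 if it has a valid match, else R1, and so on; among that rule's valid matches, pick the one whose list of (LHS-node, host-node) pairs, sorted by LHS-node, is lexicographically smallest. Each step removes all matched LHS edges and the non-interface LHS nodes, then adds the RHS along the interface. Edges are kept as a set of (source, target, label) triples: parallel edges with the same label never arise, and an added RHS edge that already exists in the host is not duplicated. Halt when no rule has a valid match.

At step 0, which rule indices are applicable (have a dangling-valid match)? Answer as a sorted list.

R0: 4 valid matches — {0↦2, 1↦3, 2↦1, 3↦4}, {0↦2, 1↦3, 2↦1, 3↦7}, {0↦5, 1↦6, 2↦1, 3↦4} (+1 more)
R1: no valid match — LHS pattern not found
R2: no valid match — LHS pattern not found

Answer: [R0]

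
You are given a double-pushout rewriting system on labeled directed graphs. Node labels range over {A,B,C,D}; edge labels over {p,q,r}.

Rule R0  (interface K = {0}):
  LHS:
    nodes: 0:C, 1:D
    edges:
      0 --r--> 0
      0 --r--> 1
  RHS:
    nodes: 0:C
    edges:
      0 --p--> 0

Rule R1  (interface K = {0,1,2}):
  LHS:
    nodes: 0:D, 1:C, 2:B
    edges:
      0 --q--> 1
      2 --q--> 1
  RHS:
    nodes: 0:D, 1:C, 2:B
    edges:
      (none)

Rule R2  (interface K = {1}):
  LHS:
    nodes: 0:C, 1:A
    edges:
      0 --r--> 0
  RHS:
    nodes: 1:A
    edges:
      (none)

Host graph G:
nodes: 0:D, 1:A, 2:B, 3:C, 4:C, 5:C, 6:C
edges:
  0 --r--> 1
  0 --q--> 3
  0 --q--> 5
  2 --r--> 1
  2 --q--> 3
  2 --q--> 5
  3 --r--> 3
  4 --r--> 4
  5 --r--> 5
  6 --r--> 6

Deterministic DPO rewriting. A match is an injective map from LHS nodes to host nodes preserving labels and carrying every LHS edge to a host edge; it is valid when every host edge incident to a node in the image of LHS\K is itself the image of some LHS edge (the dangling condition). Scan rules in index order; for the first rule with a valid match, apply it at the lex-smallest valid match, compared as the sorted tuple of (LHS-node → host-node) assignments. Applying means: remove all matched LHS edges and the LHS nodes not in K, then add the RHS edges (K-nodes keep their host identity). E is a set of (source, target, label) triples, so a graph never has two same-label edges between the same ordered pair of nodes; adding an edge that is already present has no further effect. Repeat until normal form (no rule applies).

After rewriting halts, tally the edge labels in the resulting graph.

initial: |V|=7 |E|=10  E = 0-r->1 0-q->3 0-q->5 2-r->1 2-q->3 2-q->5 3-r->3 4-r->4 5-r->5 6-r->6
step 1: apply R1 at {0↦0, 1↦3, 2↦2}  → |V|=7 |E|=8  E = 0-r->1 0-q->5 2-r->1 2-q->5 3-r->3 4-r->4 5-r->5 6-r->6
step 2: apply R1 at {0↦0, 1↦5, 2↦2}  → |V|=7 |E|=6  E = 0-r->1 2-r->1 3-r->3 4-r->4 5-r->5 6-r->6
step 3: apply R2 at {0↦3, 1↦1}  → |V|=6 |E|=5  E = 0-r->1 2-r->1 4-r->4 5-r->5 6-r->6
step 4: apply R2 at {0↦4, 1↦1}  → |V|=5 |E|=4  E = 0-r->1 2-r->1 5-r->5 6-r->6
step 5: apply R2 at {0↦5, 1↦1}  → |V|=4 |E|=3  E = 0-r->1 2-r->1 6-r->6
step 6: apply R2 at {0↦6, 1↦1}  → |V|=3 |E|=2  E = 0-r->1 2-r->1
final graph: no rule applies after step 6
NF edges: [(0, 1, 'r'), (2, 1, 'r')]

Answer: r:2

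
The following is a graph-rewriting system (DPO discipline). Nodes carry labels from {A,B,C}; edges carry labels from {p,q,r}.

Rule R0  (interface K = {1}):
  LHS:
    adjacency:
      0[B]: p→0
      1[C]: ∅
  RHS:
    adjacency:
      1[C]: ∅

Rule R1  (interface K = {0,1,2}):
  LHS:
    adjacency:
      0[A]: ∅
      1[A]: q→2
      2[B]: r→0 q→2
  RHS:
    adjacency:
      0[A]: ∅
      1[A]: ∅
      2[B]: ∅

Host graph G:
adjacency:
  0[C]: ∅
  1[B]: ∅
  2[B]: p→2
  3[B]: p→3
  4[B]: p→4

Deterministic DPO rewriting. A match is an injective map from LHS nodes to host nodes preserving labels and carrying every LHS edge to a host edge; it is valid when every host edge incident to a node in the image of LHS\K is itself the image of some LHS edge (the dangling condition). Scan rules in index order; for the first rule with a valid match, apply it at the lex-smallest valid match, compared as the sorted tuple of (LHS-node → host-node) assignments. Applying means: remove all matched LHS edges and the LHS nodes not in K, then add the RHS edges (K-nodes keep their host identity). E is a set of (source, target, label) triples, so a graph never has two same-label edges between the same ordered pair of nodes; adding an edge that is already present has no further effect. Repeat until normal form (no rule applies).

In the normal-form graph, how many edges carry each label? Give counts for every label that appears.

initial: |V|=5 |E|=3  E = 2-p->2 3-p->3 4-p->4
step 1: apply R0 at {0↦2, 1↦0}  → |V|=4 |E|=2  E = 3-p->3 4-p->4
step 2: apply R0 at {0↦3, 1↦0}  → |V|=3 |E|=1  E = 4-p->4
step 3: apply R0 at {0↦4, 1↦0}  → |V|=2 |E|=0  E = ∅
final graph: no rule applies after step 3
NF edges: []

Answer: (no edges)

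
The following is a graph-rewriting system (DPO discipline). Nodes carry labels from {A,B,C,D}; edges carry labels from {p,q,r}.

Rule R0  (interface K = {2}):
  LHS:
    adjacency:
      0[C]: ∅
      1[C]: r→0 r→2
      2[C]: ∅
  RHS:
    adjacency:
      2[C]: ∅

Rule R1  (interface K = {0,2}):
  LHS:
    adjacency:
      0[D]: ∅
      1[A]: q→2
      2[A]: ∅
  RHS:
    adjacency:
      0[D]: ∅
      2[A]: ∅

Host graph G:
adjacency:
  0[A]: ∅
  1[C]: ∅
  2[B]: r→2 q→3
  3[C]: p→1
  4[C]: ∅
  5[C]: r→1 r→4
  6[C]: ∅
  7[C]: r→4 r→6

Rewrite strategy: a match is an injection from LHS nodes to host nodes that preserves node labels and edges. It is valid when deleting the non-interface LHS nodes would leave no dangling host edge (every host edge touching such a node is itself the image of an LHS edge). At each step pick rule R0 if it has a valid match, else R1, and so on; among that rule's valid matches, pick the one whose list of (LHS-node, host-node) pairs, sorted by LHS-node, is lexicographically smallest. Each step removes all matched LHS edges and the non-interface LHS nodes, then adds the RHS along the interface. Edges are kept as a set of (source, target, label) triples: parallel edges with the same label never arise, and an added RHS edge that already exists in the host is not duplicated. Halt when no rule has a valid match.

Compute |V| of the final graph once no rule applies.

initial: |V|=8 |E|=7  E = 2-r->2 2-q->3 3-p->1 5-r->1 5-r->4 7-r->4 7-r->6
step 1: apply R0 at {0↦6, 1↦7, 2↦4}  → |V|=6 |E|=5  E = 2-r->2 2-q->3 3-p->1 5-r->1 5-r->4
step 2: apply R0 at {0↦4, 1↦5, 2↦1}  → |V|=4 |E|=3  E = 2-r->2 2-q->3 3-p->1
final graph: no rule applies after step 2
NF nodes: {0:A, 1:C, 2:B, 3:C}

Answer: 4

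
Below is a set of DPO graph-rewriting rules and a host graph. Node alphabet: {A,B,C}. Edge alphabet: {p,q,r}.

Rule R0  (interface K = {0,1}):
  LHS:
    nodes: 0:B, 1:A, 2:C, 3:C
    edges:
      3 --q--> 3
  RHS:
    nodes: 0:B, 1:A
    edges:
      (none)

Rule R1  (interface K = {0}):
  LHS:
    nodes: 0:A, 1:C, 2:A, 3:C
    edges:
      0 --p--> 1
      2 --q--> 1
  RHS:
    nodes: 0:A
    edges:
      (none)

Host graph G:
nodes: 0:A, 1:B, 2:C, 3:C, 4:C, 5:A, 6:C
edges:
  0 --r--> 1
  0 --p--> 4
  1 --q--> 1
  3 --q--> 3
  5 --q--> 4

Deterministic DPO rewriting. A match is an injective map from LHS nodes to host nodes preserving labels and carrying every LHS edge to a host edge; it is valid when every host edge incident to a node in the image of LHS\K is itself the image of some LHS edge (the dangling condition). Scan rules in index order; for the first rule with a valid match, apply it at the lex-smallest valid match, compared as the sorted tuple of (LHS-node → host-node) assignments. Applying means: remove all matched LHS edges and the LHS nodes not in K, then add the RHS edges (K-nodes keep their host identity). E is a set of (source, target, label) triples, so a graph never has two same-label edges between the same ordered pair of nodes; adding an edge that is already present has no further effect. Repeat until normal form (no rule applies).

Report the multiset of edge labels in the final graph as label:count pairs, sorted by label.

Answer: q:1 r:1

Rewrite trace:
[0] host  ⇒  7 nodes, 5 edges  {0-r->1 0-p->4 1-q->1 3-q->3 5-q->4}
[1] R0 @ {0↦1, 1↦0, 2↦2, 3↦3}  ⇒  5 nodes, 4 edges  {0-r->1 0-p->4 1-q->1 5-q->4}
[2] R1 @ {0↦0, 1↦4, 2↦5, 3↦6}  ⇒  2 nodes, 2 edges  {0-r->1 1-q->1}
halt: no rule applies after step 2
NF edges: [(0, 1, 'r'), (1, 1, 'q')]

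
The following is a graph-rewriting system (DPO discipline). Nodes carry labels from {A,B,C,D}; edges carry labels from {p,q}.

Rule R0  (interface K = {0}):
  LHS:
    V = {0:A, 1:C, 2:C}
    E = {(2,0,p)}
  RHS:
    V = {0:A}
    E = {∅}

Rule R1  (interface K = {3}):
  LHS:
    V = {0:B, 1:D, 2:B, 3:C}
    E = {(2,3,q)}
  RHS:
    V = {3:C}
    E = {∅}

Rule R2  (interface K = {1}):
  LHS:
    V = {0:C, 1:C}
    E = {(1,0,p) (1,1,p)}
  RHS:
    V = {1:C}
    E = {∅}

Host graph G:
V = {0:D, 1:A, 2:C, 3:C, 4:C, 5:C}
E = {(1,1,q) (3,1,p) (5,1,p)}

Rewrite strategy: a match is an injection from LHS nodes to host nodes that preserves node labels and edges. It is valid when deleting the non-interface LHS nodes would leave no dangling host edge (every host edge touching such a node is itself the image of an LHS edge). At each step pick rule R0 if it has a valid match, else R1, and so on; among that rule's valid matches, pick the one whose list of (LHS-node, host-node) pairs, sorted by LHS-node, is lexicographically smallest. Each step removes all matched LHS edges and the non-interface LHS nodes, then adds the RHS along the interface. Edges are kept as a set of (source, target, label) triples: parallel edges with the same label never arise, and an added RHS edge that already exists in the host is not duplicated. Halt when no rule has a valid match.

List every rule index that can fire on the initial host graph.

R0: 4 valid matches — {0↦1, 1↦2, 2↦3}, {0↦1, 1↦2, 2↦5}, {0↦1, 1↦4, 2↦3} (+1 more)
R1: no valid match — LHS pattern not found
R2: no valid match — LHS pattern not found

Answer: [R0]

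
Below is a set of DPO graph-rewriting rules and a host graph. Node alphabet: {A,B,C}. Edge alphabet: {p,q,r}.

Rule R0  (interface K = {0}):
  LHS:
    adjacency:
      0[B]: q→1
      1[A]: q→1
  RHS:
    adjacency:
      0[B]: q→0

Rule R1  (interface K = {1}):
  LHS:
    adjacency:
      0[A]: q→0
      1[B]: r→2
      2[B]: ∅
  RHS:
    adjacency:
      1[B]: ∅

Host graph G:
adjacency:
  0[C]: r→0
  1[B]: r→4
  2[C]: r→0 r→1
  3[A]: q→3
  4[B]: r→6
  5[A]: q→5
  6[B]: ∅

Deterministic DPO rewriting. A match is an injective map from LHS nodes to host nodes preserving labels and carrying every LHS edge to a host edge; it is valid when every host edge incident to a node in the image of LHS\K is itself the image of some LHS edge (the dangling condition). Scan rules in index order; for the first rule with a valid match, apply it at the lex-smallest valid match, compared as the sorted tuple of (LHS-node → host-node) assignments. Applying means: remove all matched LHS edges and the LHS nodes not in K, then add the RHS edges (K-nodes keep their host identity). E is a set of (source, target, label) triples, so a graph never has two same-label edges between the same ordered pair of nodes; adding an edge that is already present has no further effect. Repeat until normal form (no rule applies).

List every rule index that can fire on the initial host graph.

Answer: [R1]

Derivation:
R0: no valid match — LHS pattern not found
R1: 2 valid matches — {0↦3, 1↦4, 2↦6}, {0↦5, 1↦4, 2↦6}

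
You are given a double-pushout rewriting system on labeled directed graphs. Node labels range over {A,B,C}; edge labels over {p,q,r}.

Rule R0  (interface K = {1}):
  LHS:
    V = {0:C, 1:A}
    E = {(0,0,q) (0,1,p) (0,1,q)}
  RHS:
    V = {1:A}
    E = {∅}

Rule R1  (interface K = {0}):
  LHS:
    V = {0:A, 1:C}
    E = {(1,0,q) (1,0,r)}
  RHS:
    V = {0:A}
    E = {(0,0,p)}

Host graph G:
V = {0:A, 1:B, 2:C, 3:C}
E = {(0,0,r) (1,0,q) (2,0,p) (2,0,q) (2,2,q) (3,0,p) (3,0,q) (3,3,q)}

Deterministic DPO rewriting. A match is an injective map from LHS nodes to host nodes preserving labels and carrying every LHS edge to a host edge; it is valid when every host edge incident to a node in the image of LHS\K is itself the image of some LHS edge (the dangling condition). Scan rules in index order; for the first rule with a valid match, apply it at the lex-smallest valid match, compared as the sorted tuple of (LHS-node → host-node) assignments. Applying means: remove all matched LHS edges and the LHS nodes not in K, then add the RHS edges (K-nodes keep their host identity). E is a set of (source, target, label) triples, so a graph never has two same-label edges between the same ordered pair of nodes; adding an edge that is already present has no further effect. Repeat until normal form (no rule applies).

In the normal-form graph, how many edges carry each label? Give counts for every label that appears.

Answer: q:1 r:1

Rewrite trace:
[0] host  ⇒  4 nodes, 8 edges  {0-r->0 1-q->0 2-p->0 2-q->0 2-q->2 3-p->0 3-q->0 3-q->3}
[1] R0 @ {0↦2, 1↦0}  ⇒  3 nodes, 5 edges  {0-r->0 1-q->0 3-p->0 3-q->0 3-q->3}
[2] R0 @ {0↦3, 1↦0}  ⇒  2 nodes, 2 edges  {0-r->0 1-q->0}
final graph: no rule applies after step 2
NF edges: [(0, 0, 'r'), (1, 0, 'q')]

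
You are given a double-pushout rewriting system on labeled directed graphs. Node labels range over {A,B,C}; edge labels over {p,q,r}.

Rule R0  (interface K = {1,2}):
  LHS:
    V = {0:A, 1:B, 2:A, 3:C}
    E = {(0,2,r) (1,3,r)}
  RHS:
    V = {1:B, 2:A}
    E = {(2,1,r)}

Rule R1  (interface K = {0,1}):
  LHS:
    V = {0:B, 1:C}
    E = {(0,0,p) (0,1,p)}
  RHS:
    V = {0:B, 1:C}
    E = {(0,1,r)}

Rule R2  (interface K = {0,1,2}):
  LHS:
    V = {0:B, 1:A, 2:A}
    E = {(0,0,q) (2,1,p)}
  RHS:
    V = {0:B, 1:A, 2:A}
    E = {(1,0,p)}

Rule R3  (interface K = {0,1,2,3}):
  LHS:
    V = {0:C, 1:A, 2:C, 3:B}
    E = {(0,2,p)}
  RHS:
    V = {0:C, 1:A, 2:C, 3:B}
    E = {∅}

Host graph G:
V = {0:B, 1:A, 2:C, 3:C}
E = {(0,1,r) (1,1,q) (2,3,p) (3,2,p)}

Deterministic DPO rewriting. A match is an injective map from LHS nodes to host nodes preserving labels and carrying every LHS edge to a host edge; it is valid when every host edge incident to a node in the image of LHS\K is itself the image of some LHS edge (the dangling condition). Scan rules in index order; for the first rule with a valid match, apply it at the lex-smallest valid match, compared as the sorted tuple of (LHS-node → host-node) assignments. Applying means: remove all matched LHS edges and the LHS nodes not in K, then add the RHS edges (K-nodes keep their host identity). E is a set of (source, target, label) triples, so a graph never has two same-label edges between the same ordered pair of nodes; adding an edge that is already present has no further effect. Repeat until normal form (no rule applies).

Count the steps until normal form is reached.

start.  V:4 E:4  edges: 0-r->1 1-q->1 2-p->3 3-p->2
1. fire R3 via {0↦2, 1↦1, 2↦3, 3↦0}  →  V:4 E:3  edges: 0-r->1 1-q->1 3-p->2
2. fire R3 via {0↦3, 1↦1, 2↦2, 3↦0}  →  V:4 E:2  edges: 0-r->1 1-q->1
normal form: no rule applies after step 2

Answer: 2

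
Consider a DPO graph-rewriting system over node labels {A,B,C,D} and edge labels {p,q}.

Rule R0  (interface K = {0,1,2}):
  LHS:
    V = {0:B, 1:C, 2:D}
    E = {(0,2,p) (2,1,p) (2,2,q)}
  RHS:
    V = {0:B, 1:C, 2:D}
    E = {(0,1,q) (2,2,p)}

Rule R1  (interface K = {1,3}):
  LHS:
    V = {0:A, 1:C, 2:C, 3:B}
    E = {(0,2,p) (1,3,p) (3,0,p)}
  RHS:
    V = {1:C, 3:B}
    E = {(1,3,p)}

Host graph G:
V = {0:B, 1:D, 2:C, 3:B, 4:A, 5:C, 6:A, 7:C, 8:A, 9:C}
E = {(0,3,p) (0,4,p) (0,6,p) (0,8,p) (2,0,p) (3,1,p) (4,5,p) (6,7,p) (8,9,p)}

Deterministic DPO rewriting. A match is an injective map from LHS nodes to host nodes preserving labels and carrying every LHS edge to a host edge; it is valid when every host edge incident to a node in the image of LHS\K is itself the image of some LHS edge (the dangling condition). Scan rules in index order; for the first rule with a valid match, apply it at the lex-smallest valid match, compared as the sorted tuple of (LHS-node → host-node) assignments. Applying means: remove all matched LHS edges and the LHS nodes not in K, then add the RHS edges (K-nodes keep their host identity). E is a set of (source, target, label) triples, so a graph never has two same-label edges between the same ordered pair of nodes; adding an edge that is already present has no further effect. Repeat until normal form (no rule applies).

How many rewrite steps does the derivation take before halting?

Answer: 3

Rewrite trace:
initial: |V|=10 |E|=9  E = 0-p->3 0-p->4 0-p->6 0-p->8 2-p->0 3-p->1 4-p->5 6-p->7 8-p->9
step 1: apply R1 at {0↦4, 1↦2, 2↦5, 3↦0}  → |V|=8 |E|=7  E = 0-p->3 0-p->6 0-p->8 2-p->0 3-p->1 6-p->7 8-p->9
step 2: apply R1 at {0↦6, 1↦2, 2↦7, 3↦0}  → |V|=6 |E|=5  E = 0-p->3 0-p->8 2-p->0 3-p->1 8-p->9
step 3: apply R1 at {0↦8, 1↦2, 2↦9, 3↦0}  → |V|=4 |E|=3  E = 0-p->3 2-p->0 3-p->1
halt: no rule applies after step 3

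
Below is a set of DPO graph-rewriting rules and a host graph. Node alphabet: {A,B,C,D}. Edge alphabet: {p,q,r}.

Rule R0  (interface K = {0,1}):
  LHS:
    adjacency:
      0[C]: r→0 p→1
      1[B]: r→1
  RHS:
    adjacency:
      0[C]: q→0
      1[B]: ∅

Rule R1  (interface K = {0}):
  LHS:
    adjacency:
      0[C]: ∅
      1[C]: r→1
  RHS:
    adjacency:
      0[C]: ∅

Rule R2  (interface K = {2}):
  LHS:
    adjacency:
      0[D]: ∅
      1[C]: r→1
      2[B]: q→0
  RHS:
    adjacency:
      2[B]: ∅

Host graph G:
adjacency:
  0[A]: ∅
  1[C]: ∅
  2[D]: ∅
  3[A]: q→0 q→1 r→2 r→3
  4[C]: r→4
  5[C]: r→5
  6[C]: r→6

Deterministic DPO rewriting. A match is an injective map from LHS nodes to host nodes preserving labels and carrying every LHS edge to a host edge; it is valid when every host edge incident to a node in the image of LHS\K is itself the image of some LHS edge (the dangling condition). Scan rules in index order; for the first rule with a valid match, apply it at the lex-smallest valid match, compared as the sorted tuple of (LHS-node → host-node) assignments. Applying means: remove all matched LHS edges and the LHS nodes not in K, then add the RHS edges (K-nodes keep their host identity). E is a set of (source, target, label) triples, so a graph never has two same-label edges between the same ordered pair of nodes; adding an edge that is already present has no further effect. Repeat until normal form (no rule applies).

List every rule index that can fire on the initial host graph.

Answer: [R1]

Steps:
R0: no valid match — LHS pattern not found
R1: 9 valid matches — {0↦1, 1↦4}, {0↦1, 1↦5}, {0↦1, 1↦6} (+6 more)
R2: no valid match — LHS pattern not found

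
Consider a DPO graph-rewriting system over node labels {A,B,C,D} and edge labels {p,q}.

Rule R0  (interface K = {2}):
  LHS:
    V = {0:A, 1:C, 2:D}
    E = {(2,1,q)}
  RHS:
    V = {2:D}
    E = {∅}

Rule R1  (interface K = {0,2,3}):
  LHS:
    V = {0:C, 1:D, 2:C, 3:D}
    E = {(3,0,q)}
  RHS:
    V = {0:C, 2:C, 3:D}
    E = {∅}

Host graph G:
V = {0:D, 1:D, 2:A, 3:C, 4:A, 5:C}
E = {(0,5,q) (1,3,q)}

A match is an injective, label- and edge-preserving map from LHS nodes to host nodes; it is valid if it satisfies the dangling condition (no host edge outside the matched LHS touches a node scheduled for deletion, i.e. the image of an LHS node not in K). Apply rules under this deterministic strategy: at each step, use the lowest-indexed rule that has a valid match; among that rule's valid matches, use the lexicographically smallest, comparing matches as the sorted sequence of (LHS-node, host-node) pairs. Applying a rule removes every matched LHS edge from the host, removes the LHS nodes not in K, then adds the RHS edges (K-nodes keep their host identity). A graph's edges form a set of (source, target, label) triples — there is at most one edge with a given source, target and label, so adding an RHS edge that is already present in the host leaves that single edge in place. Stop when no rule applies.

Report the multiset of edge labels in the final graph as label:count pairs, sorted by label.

Answer: (no edges)

Steps:
initial: |V|=6 |E|=2  E = 0-q->5 1-q->3
step 1: apply R0 at {0↦2, 1↦3, 2↦1}  → |V|=4 |E|=1  E = 0-q->5
step 2: apply R0 at {0↦4, 1↦5, 2↦0}  → |V|=2 |E|=0  E = ∅
final graph: no rule applies after step 2
NF edges: []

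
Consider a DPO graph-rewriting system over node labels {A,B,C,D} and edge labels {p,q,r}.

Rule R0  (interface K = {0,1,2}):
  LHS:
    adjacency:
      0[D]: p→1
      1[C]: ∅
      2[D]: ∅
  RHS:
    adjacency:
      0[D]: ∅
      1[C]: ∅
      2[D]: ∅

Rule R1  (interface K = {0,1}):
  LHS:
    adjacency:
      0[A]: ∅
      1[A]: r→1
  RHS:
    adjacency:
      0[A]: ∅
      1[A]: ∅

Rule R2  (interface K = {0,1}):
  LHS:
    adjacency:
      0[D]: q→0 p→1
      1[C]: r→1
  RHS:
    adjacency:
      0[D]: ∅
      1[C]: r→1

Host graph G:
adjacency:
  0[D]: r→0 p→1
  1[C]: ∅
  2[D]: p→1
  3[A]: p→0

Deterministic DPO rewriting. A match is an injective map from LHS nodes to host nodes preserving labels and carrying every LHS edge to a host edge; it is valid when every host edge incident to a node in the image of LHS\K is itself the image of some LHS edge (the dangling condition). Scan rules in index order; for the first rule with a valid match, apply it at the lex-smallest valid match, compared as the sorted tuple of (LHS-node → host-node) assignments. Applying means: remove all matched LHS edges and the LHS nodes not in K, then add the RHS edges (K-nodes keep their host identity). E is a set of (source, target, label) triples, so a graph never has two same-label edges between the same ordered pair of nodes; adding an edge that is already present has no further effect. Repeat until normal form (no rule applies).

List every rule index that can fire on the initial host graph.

Answer: [R0]

Rewrite trace:
R0: 2 valid matches — {0↦0, 1↦1, 2↦2}, {0↦2, 1↦1, 2↦0}
R1: no valid match — LHS pattern not found
R2: no valid match — LHS pattern not found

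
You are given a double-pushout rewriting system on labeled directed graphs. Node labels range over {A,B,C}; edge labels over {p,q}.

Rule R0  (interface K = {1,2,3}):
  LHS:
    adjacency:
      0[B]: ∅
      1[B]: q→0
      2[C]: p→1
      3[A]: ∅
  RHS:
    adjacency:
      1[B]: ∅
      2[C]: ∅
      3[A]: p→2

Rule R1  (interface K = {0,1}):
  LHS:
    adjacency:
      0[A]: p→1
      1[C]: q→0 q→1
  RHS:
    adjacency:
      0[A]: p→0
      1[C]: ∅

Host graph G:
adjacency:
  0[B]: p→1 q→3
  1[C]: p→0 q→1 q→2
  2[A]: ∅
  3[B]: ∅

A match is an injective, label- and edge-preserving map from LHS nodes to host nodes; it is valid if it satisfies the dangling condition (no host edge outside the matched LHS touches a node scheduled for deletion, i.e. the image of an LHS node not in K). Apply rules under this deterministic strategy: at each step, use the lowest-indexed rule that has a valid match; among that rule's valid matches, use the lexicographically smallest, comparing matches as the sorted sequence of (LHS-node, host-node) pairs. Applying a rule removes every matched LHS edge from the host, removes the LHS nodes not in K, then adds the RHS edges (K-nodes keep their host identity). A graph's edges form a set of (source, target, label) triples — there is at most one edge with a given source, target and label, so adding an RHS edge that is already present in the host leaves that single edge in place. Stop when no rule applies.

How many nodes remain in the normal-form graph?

initial: |V|=4 |E|=5  E = 0-p->1 0-q->3 1-p->0 1-q->1 1-q->2
step 1: apply R0 at {0↦3, 1↦0, 2↦1, 3↦2}  → |V|=3 |E|=4  E = 0-p->1 1-q->1 1-q->2 2-p->1
step 2: apply R1 at {0↦2, 1↦1}  → |V|=3 |E|=2  E = 0-p->1 2-p->2
halt: no rule applies after step 2
NF nodes: {0:B, 1:C, 2:A}

Answer: 3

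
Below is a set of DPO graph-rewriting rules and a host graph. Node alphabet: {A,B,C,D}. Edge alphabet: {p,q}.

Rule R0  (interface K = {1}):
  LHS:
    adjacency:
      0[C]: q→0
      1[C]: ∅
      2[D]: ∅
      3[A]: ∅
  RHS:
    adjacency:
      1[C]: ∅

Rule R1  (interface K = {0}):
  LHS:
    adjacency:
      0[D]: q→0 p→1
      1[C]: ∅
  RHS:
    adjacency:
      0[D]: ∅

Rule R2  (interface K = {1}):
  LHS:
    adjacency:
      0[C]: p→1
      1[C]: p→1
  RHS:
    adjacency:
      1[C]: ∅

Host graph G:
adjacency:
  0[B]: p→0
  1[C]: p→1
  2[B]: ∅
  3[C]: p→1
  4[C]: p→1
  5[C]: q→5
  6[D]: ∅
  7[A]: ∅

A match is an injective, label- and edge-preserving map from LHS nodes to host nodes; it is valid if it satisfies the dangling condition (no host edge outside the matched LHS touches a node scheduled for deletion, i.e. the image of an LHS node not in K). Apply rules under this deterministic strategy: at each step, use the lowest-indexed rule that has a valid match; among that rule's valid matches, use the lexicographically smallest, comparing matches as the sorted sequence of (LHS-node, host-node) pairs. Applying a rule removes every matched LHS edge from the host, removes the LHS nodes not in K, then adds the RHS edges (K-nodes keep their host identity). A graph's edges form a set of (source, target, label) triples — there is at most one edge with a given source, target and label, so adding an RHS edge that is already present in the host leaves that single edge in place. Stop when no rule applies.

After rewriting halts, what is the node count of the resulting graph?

Answer: 4

Rewrite trace:
start.  V:8 E:5  edges: 0-p->0 1-p->1 3-p->1 4-p->1 5-q->5
1. fire R0 via {0↦5, 1↦1, 2↦6, 3↦7}  →  V:5 E:4  edges: 0-p->0 1-p->1 3-p->1 4-p->1
2. fire R2 via {0↦3, 1↦1}  →  V:4 E:2  edges: 0-p->0 4-p->1
normal form: no rule applies after step 2
NF nodes: {0:B, 1:C, 2:B, 4:C}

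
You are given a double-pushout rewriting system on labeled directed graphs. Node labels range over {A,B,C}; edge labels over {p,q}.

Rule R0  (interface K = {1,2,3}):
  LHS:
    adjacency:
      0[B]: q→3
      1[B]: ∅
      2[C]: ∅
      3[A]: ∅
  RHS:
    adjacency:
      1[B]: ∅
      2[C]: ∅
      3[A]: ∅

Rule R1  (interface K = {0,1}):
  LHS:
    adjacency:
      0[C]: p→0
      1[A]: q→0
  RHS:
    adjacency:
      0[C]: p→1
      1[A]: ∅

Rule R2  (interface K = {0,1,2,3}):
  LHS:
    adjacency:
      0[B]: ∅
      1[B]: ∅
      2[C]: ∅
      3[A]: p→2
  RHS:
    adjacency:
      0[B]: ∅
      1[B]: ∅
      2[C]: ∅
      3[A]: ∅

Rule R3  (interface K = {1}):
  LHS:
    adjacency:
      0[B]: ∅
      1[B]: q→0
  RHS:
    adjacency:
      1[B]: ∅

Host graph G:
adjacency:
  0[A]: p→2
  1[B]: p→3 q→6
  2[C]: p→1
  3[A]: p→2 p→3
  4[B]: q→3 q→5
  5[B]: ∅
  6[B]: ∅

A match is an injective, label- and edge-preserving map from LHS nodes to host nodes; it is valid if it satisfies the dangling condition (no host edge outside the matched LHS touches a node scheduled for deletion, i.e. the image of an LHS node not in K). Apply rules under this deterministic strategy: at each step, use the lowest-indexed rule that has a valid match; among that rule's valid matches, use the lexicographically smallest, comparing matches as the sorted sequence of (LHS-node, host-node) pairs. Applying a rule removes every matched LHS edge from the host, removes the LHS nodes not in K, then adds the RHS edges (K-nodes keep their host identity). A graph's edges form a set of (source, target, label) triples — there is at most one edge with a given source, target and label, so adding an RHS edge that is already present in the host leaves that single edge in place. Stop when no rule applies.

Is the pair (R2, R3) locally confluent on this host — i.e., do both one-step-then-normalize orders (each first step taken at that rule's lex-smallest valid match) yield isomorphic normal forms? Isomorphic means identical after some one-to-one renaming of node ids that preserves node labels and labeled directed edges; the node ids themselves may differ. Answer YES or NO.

branch R2-first: apply at {0↦1, 1↦4, 2↦2, 3↦0} → |E|=7, then 4 more step(s) → NF |V|=4 |E|=3 V={0:A, 1:B, 2:C, 3:A} E=1-p->3 2-p->1 3-p->3
branch R3-first: apply at {0↦5, 1↦4} → |E|=7, then 4 more step(s) → NF |V|=4 |E|=3 V={0:A, 1:B, 2:C, 3:A} E=1-p->3 2-p->1 3-p->3
graphs isomorphic (equal up to label-preserving node renaming)

Answer: YES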